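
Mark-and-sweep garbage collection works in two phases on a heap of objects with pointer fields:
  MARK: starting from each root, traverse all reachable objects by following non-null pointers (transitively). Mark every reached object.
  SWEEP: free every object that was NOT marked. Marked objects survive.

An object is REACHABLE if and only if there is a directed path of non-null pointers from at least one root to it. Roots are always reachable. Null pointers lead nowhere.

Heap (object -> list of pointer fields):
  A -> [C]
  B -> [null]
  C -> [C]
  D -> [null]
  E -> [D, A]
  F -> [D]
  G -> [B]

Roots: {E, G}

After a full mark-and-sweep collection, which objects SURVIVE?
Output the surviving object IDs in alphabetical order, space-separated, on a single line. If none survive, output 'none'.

Answer: A B C D E G

Derivation:
Roots: E G
Mark E: refs=D A, marked=E
Mark G: refs=B, marked=E G
Mark D: refs=null, marked=D E G
Mark A: refs=C, marked=A D E G
Mark B: refs=null, marked=A B D E G
Mark C: refs=C, marked=A B C D E G
Unmarked (collected): F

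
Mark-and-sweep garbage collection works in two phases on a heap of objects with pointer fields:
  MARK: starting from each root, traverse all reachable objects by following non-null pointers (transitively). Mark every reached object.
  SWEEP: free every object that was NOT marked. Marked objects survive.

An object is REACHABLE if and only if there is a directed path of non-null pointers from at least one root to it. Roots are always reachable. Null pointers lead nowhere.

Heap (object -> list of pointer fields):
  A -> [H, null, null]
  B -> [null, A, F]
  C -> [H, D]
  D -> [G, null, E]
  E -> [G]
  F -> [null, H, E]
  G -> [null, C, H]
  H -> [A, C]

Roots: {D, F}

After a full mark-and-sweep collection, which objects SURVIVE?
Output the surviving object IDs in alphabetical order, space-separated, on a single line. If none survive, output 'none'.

Answer: A C D E F G H

Derivation:
Roots: D F
Mark D: refs=G null E, marked=D
Mark F: refs=null H E, marked=D F
Mark G: refs=null C H, marked=D F G
Mark E: refs=G, marked=D E F G
Mark H: refs=A C, marked=D E F G H
Mark C: refs=H D, marked=C D E F G H
Mark A: refs=H null null, marked=A C D E F G H
Unmarked (collected): B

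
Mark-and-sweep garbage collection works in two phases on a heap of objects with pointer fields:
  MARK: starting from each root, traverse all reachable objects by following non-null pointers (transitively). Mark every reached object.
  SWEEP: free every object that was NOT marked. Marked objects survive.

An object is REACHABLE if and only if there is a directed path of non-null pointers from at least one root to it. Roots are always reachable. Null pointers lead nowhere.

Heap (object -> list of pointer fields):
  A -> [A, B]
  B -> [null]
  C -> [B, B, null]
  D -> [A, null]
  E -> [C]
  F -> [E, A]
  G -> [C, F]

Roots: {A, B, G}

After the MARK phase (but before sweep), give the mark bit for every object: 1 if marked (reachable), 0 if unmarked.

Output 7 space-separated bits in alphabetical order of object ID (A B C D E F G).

Roots: A B G
Mark A: refs=A B, marked=A
Mark B: refs=null, marked=A B
Mark G: refs=C F, marked=A B G
Mark C: refs=B B null, marked=A B C G
Mark F: refs=E A, marked=A B C F G
Mark E: refs=C, marked=A B C E F G
Unmarked (collected): D

Answer: 1 1 1 0 1 1 1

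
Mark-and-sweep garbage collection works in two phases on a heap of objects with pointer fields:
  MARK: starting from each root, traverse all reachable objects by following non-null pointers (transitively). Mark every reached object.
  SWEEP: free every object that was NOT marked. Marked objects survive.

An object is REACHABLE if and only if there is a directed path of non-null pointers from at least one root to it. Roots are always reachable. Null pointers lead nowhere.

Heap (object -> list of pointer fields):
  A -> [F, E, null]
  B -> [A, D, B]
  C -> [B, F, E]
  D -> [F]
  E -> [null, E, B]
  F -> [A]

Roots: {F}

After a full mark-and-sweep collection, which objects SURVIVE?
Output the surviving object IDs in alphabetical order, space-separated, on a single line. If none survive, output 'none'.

Roots: F
Mark F: refs=A, marked=F
Mark A: refs=F E null, marked=A F
Mark E: refs=null E B, marked=A E F
Mark B: refs=A D B, marked=A B E F
Mark D: refs=F, marked=A B D E F
Unmarked (collected): C

Answer: A B D E F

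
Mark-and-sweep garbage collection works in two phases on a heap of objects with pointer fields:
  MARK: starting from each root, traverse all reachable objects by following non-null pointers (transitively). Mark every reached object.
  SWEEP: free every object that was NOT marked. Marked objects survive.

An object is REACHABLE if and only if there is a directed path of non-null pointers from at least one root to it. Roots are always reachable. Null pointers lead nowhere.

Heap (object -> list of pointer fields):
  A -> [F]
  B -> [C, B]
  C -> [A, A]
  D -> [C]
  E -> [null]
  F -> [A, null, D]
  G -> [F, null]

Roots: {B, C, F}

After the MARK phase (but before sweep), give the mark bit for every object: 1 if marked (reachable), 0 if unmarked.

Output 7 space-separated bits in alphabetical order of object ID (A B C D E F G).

Roots: B C F
Mark B: refs=C B, marked=B
Mark C: refs=A A, marked=B C
Mark F: refs=A null D, marked=B C F
Mark A: refs=F, marked=A B C F
Mark D: refs=C, marked=A B C D F
Unmarked (collected): E G

Answer: 1 1 1 1 0 1 0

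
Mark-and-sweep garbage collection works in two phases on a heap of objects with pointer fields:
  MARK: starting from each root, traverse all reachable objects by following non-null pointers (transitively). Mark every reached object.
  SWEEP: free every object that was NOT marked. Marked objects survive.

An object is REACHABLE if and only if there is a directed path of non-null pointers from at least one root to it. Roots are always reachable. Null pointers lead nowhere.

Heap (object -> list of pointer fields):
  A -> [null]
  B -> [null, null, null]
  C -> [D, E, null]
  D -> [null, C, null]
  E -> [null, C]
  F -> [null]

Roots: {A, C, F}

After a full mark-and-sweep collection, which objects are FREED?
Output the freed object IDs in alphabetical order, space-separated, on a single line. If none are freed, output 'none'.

Answer: B

Derivation:
Roots: A C F
Mark A: refs=null, marked=A
Mark C: refs=D E null, marked=A C
Mark F: refs=null, marked=A C F
Mark D: refs=null C null, marked=A C D F
Mark E: refs=null C, marked=A C D E F
Unmarked (collected): B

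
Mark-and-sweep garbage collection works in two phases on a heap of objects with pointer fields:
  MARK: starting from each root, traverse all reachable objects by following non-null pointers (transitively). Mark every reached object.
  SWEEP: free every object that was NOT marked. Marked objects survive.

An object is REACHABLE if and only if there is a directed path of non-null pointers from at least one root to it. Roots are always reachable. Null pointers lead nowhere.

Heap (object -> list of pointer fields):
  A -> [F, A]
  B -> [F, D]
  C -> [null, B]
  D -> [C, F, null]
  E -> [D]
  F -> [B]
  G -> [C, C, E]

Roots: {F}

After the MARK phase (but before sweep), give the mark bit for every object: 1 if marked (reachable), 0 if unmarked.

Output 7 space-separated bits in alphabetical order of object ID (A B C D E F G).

Answer: 0 1 1 1 0 1 0

Derivation:
Roots: F
Mark F: refs=B, marked=F
Mark B: refs=F D, marked=B F
Mark D: refs=C F null, marked=B D F
Mark C: refs=null B, marked=B C D F
Unmarked (collected): A E G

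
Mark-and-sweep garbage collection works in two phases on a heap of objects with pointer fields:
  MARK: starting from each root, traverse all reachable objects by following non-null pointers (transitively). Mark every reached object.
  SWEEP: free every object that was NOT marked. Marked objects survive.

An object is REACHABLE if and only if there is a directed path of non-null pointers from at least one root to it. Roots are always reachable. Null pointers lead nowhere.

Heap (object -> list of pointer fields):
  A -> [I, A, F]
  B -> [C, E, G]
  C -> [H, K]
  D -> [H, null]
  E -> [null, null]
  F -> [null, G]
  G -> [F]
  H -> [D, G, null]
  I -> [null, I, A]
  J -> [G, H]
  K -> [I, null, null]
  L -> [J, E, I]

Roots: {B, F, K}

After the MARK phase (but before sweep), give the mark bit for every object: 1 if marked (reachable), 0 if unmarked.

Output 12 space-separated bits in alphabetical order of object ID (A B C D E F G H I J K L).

Roots: B F K
Mark B: refs=C E G, marked=B
Mark F: refs=null G, marked=B F
Mark K: refs=I null null, marked=B F K
Mark C: refs=H K, marked=B C F K
Mark E: refs=null null, marked=B C E F K
Mark G: refs=F, marked=B C E F G K
Mark I: refs=null I A, marked=B C E F G I K
Mark H: refs=D G null, marked=B C E F G H I K
Mark A: refs=I A F, marked=A B C E F G H I K
Mark D: refs=H null, marked=A B C D E F G H I K
Unmarked (collected): J L

Answer: 1 1 1 1 1 1 1 1 1 0 1 0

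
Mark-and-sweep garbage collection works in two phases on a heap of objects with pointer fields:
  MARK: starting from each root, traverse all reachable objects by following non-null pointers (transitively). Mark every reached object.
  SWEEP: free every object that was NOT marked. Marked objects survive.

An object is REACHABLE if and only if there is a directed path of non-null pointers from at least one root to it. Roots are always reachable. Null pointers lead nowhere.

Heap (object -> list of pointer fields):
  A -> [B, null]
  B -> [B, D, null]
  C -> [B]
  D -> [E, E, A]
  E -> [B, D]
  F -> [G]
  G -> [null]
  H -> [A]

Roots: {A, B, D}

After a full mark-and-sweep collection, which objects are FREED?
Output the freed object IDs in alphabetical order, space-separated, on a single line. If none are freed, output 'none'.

Answer: C F G H

Derivation:
Roots: A B D
Mark A: refs=B null, marked=A
Mark B: refs=B D null, marked=A B
Mark D: refs=E E A, marked=A B D
Mark E: refs=B D, marked=A B D E
Unmarked (collected): C F G H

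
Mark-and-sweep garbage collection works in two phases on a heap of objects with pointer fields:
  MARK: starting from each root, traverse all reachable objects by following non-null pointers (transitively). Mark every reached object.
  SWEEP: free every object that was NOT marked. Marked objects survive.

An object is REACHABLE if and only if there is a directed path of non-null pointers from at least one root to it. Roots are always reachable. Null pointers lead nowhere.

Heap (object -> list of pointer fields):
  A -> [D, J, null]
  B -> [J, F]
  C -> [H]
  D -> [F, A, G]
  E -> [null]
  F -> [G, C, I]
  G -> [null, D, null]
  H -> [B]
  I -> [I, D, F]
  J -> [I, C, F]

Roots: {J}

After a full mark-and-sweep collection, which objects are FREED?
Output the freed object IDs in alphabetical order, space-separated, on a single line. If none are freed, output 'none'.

Answer: E

Derivation:
Roots: J
Mark J: refs=I C F, marked=J
Mark I: refs=I D F, marked=I J
Mark C: refs=H, marked=C I J
Mark F: refs=G C I, marked=C F I J
Mark D: refs=F A G, marked=C D F I J
Mark H: refs=B, marked=C D F H I J
Mark G: refs=null D null, marked=C D F G H I J
Mark A: refs=D J null, marked=A C D F G H I J
Mark B: refs=J F, marked=A B C D F G H I J
Unmarked (collected): E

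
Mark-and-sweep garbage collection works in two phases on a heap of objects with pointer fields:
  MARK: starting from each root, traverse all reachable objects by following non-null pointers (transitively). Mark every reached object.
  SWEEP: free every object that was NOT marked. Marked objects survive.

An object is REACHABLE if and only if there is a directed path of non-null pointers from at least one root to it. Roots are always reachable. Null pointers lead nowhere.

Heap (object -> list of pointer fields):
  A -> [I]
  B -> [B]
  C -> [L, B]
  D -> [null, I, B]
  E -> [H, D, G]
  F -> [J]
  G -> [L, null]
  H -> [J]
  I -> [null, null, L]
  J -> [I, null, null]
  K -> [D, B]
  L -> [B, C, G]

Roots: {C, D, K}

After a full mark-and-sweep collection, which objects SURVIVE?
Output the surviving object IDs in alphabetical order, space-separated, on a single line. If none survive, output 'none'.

Roots: C D K
Mark C: refs=L B, marked=C
Mark D: refs=null I B, marked=C D
Mark K: refs=D B, marked=C D K
Mark L: refs=B C G, marked=C D K L
Mark B: refs=B, marked=B C D K L
Mark I: refs=null null L, marked=B C D I K L
Mark G: refs=L null, marked=B C D G I K L
Unmarked (collected): A E F H J

Answer: B C D G I K L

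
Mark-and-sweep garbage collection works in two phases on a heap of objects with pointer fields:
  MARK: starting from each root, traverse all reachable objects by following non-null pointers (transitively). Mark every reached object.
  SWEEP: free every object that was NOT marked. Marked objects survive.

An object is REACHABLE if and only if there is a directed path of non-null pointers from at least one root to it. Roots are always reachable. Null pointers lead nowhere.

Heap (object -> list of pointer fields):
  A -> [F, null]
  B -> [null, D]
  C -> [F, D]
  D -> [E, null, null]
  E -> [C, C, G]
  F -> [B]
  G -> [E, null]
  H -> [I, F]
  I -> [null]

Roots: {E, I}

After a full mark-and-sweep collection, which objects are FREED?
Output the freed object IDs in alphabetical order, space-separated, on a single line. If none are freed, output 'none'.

Answer: A H

Derivation:
Roots: E I
Mark E: refs=C C G, marked=E
Mark I: refs=null, marked=E I
Mark C: refs=F D, marked=C E I
Mark G: refs=E null, marked=C E G I
Mark F: refs=B, marked=C E F G I
Mark D: refs=E null null, marked=C D E F G I
Mark B: refs=null D, marked=B C D E F G I
Unmarked (collected): A H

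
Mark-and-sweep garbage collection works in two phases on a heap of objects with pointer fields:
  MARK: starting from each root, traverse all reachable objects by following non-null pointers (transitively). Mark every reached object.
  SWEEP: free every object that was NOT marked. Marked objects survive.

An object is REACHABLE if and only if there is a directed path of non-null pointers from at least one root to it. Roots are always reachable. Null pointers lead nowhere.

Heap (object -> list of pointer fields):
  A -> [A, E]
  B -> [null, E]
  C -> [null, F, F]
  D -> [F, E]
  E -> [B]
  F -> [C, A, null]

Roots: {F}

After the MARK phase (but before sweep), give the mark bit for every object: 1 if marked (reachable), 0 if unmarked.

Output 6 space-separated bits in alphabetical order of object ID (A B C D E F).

Answer: 1 1 1 0 1 1

Derivation:
Roots: F
Mark F: refs=C A null, marked=F
Mark C: refs=null F F, marked=C F
Mark A: refs=A E, marked=A C F
Mark E: refs=B, marked=A C E F
Mark B: refs=null E, marked=A B C E F
Unmarked (collected): D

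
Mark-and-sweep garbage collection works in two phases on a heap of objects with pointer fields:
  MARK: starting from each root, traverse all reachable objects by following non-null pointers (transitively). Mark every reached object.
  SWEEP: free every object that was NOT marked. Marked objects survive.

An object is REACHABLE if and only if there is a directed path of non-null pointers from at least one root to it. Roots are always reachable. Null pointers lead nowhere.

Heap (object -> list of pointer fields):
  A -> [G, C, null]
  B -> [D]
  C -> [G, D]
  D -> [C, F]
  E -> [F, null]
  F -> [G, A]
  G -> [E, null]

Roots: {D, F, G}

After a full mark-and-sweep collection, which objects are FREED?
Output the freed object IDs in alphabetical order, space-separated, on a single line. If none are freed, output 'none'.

Roots: D F G
Mark D: refs=C F, marked=D
Mark F: refs=G A, marked=D F
Mark G: refs=E null, marked=D F G
Mark C: refs=G D, marked=C D F G
Mark A: refs=G C null, marked=A C D F G
Mark E: refs=F null, marked=A C D E F G
Unmarked (collected): B

Answer: B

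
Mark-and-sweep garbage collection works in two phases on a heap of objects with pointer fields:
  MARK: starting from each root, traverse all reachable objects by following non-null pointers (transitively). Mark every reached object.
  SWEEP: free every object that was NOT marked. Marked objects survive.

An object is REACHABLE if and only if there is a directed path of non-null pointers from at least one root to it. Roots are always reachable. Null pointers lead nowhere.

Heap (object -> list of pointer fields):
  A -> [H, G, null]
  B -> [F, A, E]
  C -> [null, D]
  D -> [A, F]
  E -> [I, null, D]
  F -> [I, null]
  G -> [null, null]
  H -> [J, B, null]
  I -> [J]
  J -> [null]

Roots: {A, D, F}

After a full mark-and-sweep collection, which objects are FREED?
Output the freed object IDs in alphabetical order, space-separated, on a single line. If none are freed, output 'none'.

Roots: A D F
Mark A: refs=H G null, marked=A
Mark D: refs=A F, marked=A D
Mark F: refs=I null, marked=A D F
Mark H: refs=J B null, marked=A D F H
Mark G: refs=null null, marked=A D F G H
Mark I: refs=J, marked=A D F G H I
Mark J: refs=null, marked=A D F G H I J
Mark B: refs=F A E, marked=A B D F G H I J
Mark E: refs=I null D, marked=A B D E F G H I J
Unmarked (collected): C

Answer: C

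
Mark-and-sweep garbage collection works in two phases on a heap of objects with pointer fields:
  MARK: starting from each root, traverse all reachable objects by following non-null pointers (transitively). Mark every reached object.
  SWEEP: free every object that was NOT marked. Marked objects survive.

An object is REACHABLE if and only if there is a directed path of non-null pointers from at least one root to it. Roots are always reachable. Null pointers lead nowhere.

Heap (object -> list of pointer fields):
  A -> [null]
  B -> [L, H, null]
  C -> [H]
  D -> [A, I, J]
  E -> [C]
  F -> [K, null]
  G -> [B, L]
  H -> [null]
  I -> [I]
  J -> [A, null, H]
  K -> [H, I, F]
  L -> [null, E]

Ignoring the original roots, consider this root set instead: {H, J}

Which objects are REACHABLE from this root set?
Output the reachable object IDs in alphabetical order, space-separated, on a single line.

Roots: H J
Mark H: refs=null, marked=H
Mark J: refs=A null H, marked=H J
Mark A: refs=null, marked=A H J
Unmarked (collected): B C D E F G I K L

Answer: A H J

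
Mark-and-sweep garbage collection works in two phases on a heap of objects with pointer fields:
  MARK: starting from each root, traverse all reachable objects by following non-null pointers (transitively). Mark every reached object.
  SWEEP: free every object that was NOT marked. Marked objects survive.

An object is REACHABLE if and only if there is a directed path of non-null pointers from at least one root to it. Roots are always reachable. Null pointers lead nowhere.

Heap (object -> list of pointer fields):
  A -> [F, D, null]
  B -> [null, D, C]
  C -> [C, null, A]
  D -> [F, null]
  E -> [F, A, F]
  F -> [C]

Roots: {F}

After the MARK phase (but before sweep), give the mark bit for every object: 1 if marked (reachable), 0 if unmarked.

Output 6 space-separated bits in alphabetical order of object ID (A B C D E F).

Answer: 1 0 1 1 0 1

Derivation:
Roots: F
Mark F: refs=C, marked=F
Mark C: refs=C null A, marked=C F
Mark A: refs=F D null, marked=A C F
Mark D: refs=F null, marked=A C D F
Unmarked (collected): B E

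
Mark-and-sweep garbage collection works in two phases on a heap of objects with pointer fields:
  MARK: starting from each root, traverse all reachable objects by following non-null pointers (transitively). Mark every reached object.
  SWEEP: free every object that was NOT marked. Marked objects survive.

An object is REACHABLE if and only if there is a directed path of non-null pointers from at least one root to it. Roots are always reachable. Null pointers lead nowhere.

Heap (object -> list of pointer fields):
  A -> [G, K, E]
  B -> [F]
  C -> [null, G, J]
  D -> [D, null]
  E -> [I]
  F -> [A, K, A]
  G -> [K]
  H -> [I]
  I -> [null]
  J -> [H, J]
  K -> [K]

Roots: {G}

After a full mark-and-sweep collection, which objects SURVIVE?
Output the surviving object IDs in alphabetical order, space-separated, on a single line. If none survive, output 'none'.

Roots: G
Mark G: refs=K, marked=G
Mark K: refs=K, marked=G K
Unmarked (collected): A B C D E F H I J

Answer: G K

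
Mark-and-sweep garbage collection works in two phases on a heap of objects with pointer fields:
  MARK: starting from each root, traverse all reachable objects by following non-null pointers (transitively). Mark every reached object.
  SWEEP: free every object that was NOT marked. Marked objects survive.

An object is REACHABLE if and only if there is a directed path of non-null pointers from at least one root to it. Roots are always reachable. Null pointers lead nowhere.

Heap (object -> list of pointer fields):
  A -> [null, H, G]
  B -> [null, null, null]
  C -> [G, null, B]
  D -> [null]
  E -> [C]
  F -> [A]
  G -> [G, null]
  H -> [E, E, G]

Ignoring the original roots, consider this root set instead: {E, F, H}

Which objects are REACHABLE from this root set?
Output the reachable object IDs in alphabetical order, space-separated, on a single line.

Roots: E F H
Mark E: refs=C, marked=E
Mark F: refs=A, marked=E F
Mark H: refs=E E G, marked=E F H
Mark C: refs=G null B, marked=C E F H
Mark A: refs=null H G, marked=A C E F H
Mark G: refs=G null, marked=A C E F G H
Mark B: refs=null null null, marked=A B C E F G H
Unmarked (collected): D

Answer: A B C E F G H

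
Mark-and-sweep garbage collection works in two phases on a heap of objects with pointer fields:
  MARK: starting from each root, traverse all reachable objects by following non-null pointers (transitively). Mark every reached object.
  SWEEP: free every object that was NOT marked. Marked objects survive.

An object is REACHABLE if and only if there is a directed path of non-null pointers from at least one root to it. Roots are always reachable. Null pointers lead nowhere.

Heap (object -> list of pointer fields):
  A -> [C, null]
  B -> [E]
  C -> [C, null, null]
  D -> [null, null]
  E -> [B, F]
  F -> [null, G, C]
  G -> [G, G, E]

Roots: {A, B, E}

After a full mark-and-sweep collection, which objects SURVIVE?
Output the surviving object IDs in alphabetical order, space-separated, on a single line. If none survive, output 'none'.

Answer: A B C E F G

Derivation:
Roots: A B E
Mark A: refs=C null, marked=A
Mark B: refs=E, marked=A B
Mark E: refs=B F, marked=A B E
Mark C: refs=C null null, marked=A B C E
Mark F: refs=null G C, marked=A B C E F
Mark G: refs=G G E, marked=A B C E F G
Unmarked (collected): D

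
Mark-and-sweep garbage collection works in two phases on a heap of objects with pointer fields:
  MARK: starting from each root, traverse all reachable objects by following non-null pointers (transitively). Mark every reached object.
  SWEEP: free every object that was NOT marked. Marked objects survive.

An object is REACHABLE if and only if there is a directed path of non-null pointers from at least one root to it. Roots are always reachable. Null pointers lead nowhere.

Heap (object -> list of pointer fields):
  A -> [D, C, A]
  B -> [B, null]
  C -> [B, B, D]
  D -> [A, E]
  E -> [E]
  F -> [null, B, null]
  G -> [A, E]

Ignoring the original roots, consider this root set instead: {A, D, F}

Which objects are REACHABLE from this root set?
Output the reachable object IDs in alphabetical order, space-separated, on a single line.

Roots: A D F
Mark A: refs=D C A, marked=A
Mark D: refs=A E, marked=A D
Mark F: refs=null B null, marked=A D F
Mark C: refs=B B D, marked=A C D F
Mark E: refs=E, marked=A C D E F
Mark B: refs=B null, marked=A B C D E F
Unmarked (collected): G

Answer: A B C D E F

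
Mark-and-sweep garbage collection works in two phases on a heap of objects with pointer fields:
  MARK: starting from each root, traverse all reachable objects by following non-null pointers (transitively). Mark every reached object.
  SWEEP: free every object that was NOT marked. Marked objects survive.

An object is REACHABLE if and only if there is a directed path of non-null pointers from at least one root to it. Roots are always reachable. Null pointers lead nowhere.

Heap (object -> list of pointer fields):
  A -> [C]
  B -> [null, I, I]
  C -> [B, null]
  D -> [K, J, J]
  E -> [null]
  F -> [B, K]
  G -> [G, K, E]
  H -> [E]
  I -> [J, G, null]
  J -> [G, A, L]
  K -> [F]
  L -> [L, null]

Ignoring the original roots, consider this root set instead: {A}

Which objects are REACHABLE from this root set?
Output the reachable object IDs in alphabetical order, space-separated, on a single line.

Roots: A
Mark A: refs=C, marked=A
Mark C: refs=B null, marked=A C
Mark B: refs=null I I, marked=A B C
Mark I: refs=J G null, marked=A B C I
Mark J: refs=G A L, marked=A B C I J
Mark G: refs=G K E, marked=A B C G I J
Mark L: refs=L null, marked=A B C G I J L
Mark K: refs=F, marked=A B C G I J K L
Mark E: refs=null, marked=A B C E G I J K L
Mark F: refs=B K, marked=A B C E F G I J K L
Unmarked (collected): D H

Answer: A B C E F G I J K L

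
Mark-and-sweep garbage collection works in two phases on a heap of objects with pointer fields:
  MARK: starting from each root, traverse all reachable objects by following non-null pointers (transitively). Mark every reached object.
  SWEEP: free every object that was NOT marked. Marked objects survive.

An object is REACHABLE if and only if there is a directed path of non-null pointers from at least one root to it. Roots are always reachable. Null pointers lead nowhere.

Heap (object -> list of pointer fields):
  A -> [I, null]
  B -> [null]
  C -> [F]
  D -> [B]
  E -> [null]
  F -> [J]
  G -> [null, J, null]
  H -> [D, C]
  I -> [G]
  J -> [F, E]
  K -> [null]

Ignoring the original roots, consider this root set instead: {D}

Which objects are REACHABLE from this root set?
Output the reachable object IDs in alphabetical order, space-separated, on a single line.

Answer: B D

Derivation:
Roots: D
Mark D: refs=B, marked=D
Mark B: refs=null, marked=B D
Unmarked (collected): A C E F G H I J K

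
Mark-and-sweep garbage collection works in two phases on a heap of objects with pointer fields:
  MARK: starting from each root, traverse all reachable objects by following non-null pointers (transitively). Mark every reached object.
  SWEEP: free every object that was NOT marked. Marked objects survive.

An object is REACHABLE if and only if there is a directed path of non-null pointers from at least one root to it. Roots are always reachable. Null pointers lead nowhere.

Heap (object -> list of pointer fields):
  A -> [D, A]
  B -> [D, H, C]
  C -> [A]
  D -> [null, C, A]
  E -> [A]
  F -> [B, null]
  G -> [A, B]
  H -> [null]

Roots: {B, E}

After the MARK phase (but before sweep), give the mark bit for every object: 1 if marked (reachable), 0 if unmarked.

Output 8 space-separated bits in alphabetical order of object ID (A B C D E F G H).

Roots: B E
Mark B: refs=D H C, marked=B
Mark E: refs=A, marked=B E
Mark D: refs=null C A, marked=B D E
Mark H: refs=null, marked=B D E H
Mark C: refs=A, marked=B C D E H
Mark A: refs=D A, marked=A B C D E H
Unmarked (collected): F G

Answer: 1 1 1 1 1 0 0 1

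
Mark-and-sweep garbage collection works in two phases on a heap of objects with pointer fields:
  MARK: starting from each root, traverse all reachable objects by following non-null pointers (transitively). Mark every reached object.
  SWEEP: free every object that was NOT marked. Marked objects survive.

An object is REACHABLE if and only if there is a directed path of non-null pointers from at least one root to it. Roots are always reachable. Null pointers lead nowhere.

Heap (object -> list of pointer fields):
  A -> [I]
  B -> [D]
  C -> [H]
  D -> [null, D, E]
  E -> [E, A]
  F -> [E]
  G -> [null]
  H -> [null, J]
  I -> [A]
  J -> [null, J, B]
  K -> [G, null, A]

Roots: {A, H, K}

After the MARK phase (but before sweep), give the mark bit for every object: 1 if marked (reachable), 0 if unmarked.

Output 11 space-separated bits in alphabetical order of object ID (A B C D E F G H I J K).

Roots: A H K
Mark A: refs=I, marked=A
Mark H: refs=null J, marked=A H
Mark K: refs=G null A, marked=A H K
Mark I: refs=A, marked=A H I K
Mark J: refs=null J B, marked=A H I J K
Mark G: refs=null, marked=A G H I J K
Mark B: refs=D, marked=A B G H I J K
Mark D: refs=null D E, marked=A B D G H I J K
Mark E: refs=E A, marked=A B D E G H I J K
Unmarked (collected): C F

Answer: 1 1 0 1 1 0 1 1 1 1 1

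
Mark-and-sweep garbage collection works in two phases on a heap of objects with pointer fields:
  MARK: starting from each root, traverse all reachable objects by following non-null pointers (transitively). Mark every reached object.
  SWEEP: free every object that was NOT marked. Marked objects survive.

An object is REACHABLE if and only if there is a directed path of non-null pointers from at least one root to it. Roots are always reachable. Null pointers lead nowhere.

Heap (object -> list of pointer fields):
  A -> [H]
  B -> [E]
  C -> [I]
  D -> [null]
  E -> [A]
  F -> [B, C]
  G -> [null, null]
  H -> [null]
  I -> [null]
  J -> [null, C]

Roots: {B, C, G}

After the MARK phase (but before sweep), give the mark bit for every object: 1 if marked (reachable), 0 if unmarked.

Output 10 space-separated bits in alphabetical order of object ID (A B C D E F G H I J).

Answer: 1 1 1 0 1 0 1 1 1 0

Derivation:
Roots: B C G
Mark B: refs=E, marked=B
Mark C: refs=I, marked=B C
Mark G: refs=null null, marked=B C G
Mark E: refs=A, marked=B C E G
Mark I: refs=null, marked=B C E G I
Mark A: refs=H, marked=A B C E G I
Mark H: refs=null, marked=A B C E G H I
Unmarked (collected): D F J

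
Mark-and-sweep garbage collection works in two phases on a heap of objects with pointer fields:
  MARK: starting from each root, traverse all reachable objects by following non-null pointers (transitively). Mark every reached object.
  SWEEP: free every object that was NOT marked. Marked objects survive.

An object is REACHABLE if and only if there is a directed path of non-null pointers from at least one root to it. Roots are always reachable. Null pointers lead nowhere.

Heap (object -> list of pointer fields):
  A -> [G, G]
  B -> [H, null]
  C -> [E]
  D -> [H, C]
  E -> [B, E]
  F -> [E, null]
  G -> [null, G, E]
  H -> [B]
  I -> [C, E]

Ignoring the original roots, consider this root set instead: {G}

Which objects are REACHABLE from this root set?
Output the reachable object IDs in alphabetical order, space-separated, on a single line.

Roots: G
Mark G: refs=null G E, marked=G
Mark E: refs=B E, marked=E G
Mark B: refs=H null, marked=B E G
Mark H: refs=B, marked=B E G H
Unmarked (collected): A C D F I

Answer: B E G H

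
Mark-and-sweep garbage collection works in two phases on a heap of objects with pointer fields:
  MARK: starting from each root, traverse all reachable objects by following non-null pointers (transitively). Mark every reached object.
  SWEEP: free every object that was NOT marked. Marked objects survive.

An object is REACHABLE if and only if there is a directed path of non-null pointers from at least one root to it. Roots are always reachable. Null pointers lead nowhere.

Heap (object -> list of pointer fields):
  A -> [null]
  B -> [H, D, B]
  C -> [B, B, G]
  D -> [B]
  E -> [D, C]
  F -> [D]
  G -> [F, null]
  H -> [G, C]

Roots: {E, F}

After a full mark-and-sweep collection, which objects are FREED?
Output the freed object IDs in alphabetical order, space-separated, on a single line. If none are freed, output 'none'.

Roots: E F
Mark E: refs=D C, marked=E
Mark F: refs=D, marked=E F
Mark D: refs=B, marked=D E F
Mark C: refs=B B G, marked=C D E F
Mark B: refs=H D B, marked=B C D E F
Mark G: refs=F null, marked=B C D E F G
Mark H: refs=G C, marked=B C D E F G H
Unmarked (collected): A

Answer: A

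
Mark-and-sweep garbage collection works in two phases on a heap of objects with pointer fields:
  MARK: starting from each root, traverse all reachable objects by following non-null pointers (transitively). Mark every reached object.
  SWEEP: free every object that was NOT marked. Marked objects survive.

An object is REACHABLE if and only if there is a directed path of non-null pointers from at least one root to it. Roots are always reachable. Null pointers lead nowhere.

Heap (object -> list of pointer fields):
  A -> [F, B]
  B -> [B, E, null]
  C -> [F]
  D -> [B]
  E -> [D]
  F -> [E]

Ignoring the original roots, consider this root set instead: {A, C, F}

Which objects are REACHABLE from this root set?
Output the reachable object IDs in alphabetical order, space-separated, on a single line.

Answer: A B C D E F

Derivation:
Roots: A C F
Mark A: refs=F B, marked=A
Mark C: refs=F, marked=A C
Mark F: refs=E, marked=A C F
Mark B: refs=B E null, marked=A B C F
Mark E: refs=D, marked=A B C E F
Mark D: refs=B, marked=A B C D E F
Unmarked (collected): (none)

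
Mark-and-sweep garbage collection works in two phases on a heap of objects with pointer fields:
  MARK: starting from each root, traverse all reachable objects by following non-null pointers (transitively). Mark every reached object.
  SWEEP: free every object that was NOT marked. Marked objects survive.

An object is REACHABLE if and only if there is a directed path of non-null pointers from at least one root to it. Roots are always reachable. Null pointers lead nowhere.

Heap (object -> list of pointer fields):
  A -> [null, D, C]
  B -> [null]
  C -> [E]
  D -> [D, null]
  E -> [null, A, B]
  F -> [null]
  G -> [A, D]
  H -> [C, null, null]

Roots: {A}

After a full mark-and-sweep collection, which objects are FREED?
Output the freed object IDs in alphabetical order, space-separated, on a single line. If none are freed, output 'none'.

Answer: F G H

Derivation:
Roots: A
Mark A: refs=null D C, marked=A
Mark D: refs=D null, marked=A D
Mark C: refs=E, marked=A C D
Mark E: refs=null A B, marked=A C D E
Mark B: refs=null, marked=A B C D E
Unmarked (collected): F G H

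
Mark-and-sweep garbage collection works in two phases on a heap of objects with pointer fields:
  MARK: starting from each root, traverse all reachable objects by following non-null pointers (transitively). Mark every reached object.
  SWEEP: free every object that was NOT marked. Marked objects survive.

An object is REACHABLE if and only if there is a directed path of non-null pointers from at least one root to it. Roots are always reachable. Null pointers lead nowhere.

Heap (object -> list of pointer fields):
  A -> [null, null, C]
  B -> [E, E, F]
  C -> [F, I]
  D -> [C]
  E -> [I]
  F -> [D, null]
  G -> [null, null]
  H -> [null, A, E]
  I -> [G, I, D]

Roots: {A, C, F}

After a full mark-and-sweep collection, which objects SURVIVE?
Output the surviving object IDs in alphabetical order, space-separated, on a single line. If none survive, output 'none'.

Answer: A C D F G I

Derivation:
Roots: A C F
Mark A: refs=null null C, marked=A
Mark C: refs=F I, marked=A C
Mark F: refs=D null, marked=A C F
Mark I: refs=G I D, marked=A C F I
Mark D: refs=C, marked=A C D F I
Mark G: refs=null null, marked=A C D F G I
Unmarked (collected): B E H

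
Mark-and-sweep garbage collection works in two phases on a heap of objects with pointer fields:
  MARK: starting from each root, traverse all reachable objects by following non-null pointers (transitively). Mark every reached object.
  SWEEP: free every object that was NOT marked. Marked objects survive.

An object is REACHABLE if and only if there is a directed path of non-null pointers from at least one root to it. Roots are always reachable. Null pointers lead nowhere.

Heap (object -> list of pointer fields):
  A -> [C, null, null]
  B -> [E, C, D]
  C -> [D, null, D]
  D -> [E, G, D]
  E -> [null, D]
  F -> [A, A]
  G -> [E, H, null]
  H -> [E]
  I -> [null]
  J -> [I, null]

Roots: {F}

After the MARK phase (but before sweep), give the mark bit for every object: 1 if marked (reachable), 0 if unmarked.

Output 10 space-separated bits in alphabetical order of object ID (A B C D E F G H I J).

Roots: F
Mark F: refs=A A, marked=F
Mark A: refs=C null null, marked=A F
Mark C: refs=D null D, marked=A C F
Mark D: refs=E G D, marked=A C D F
Mark E: refs=null D, marked=A C D E F
Mark G: refs=E H null, marked=A C D E F G
Mark H: refs=E, marked=A C D E F G H
Unmarked (collected): B I J

Answer: 1 0 1 1 1 1 1 1 0 0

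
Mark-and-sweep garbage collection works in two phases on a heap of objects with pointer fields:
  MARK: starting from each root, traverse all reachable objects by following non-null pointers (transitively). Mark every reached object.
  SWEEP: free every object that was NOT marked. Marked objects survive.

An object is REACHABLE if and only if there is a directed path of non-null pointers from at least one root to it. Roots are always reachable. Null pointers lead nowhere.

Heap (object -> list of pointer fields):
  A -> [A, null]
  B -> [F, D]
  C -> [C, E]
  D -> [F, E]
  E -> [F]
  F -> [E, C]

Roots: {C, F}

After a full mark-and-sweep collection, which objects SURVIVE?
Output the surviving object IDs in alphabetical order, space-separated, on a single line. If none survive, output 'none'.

Roots: C F
Mark C: refs=C E, marked=C
Mark F: refs=E C, marked=C F
Mark E: refs=F, marked=C E F
Unmarked (collected): A B D

Answer: C E F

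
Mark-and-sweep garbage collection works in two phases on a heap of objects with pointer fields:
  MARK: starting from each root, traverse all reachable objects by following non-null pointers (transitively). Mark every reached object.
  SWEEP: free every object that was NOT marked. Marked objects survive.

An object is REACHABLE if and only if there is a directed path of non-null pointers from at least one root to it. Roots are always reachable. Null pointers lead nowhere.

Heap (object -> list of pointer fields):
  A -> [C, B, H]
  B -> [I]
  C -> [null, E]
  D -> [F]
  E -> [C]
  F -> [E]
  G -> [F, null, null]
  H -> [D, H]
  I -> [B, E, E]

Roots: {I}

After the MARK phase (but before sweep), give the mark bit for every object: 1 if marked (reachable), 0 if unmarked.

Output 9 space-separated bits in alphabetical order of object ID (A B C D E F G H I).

Roots: I
Mark I: refs=B E E, marked=I
Mark B: refs=I, marked=B I
Mark E: refs=C, marked=B E I
Mark C: refs=null E, marked=B C E I
Unmarked (collected): A D F G H

Answer: 0 1 1 0 1 0 0 0 1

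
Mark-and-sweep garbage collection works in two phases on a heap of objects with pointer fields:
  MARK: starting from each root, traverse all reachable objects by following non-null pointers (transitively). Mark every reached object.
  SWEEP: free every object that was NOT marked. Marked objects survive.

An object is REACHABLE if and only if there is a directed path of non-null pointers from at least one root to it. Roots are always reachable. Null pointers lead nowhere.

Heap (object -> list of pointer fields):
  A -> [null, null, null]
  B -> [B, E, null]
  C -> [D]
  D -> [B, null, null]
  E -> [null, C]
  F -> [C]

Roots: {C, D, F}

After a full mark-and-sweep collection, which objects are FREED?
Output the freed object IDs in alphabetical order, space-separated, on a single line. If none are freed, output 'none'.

Answer: A

Derivation:
Roots: C D F
Mark C: refs=D, marked=C
Mark D: refs=B null null, marked=C D
Mark F: refs=C, marked=C D F
Mark B: refs=B E null, marked=B C D F
Mark E: refs=null C, marked=B C D E F
Unmarked (collected): A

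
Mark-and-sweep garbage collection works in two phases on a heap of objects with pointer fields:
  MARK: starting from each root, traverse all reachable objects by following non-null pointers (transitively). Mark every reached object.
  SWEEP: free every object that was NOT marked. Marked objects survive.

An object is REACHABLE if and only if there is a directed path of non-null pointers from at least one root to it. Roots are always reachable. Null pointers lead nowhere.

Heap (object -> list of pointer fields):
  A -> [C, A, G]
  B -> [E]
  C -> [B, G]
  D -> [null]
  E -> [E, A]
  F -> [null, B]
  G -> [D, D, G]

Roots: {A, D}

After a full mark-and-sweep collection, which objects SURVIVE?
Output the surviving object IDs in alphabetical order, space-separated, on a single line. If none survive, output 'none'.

Answer: A B C D E G

Derivation:
Roots: A D
Mark A: refs=C A G, marked=A
Mark D: refs=null, marked=A D
Mark C: refs=B G, marked=A C D
Mark G: refs=D D G, marked=A C D G
Mark B: refs=E, marked=A B C D G
Mark E: refs=E A, marked=A B C D E G
Unmarked (collected): F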